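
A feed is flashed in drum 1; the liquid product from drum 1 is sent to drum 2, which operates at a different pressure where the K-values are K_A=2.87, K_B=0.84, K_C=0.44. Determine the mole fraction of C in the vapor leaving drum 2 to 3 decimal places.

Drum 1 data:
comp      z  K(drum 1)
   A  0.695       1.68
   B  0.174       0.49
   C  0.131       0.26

Drum 1:
Material balance + equilibrium reduce to Σ zᵢ(Kᵢ−1)/(1+ψ₁(Kᵢ−1)) = 0.
Feasibility: ΣzᵢKᵢ = 1.287, Σzᵢ/Kᵢ = 1.273 — both > 1, two phases present.
Iterate (Newton) starting at ψ₁ = 0.5:
  ψ₁ = 0.500: g = 0.0797, g' = -0.441 → ψ₁ = 0.681
  ψ₁ = 0.681: g = -0.0082, g' = -0.548 → ψ₁ = 0.666
Converged at ψ₁ = 0.666.
Drum-1 compositions:
  A: x = 0.478, y = 0.804
  B: x = 0.263, y = 0.129
  C: x = 0.258, y = 0.067
Drum-2 feed = drum-1 liquid: z₂ = (0.4785, 0.2634, 0.2581).
Drum 2:
Material balance + equilibrium reduce to Σ zᵢ(Kᵢ−1)/(1+ψ₂(Kᵢ−1)) = 0.
Check two-phase: ΣzᵢKᵢ = 1.708 > 1 and Σzᵢ/Kᵢ = 1.067 > 1, so g(0) = 0.708 > 0 and g(1) = -0.067 < 0.
Newton iteration, ψ₂⁰ = 0.5:
  ψ₂ = 0.500: g = 0.2158, g' = -0.611 → ψ₂ = 0.853
  ψ₂ = 0.853: g = 0.0191, g' = -0.554 → ψ₂ = 0.888
  ψ₂ = 0.888: g = -0.0002, g' = -0.566 → ψ₂ = 0.887
Converged at ψ₂ = 0.887.
  A: x = 0.180, y = 0.516
  B: x = 0.307, y = 0.258
  C: x = 0.513, y = 0.226

y_C (drum 2) = 0.226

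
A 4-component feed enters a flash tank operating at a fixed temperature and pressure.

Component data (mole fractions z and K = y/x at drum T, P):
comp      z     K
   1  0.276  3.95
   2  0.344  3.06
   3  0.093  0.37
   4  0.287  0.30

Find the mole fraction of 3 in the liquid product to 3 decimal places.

x_3 = 0.176

Rachford–Rice: g(β) = Σ zᵢ(Kᵢ−1)/(1+β(Kᵢ−1)) = 0.
Check two-phase: ΣzᵢKᵢ = 2.263 > 1 and Σzᵢ/Kᵢ = 1.390 > 1, so g(0) = 1.263 > 0 and g(1) = -0.390 < 0.
Newton iteration, β⁰ = 0.61:
  β = 0.610: g = 0.1591, g' = -1.119 → β = 0.752
  β = 0.752: g = -0.0048, g' = -1.217 → β = 0.748
Converged at β = 0.748.
Compositions from xᵢ = zᵢ/(1+β(Kᵢ−1)), yᵢ = Kᵢxᵢ:
  1: x = 0.086, y = 0.340
  2: x = 0.135, y = 0.414
  3: x = 0.176, y = 0.065
  4: x = 0.603, y = 0.181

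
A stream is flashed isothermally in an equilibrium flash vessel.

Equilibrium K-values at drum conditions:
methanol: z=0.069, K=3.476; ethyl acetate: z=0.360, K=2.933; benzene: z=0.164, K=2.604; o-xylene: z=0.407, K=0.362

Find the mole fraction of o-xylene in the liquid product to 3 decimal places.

x_o-xylene = 0.747

Let β = V/F and solve Σ zᵢ(Kᵢ−1)/(1+β(Kᵢ−1)) = 0.
g(0) = ΣzᵢKᵢ − 1 = 0.870 and g(1) = 1 − Σzᵢ/Kᵢ = -0.330, so a root lies in (0, 1).
Newton–Raphson from β = 0.61:
  β = 0.610: g = 0.0952, g' = -0.902 → β = 0.716
  β = 0.716: g = -0.0017, g' = -0.944 → β = 0.714
Converged at β = 0.714.
Compositions from xᵢ = zᵢ/(1+β(Kᵢ−1)), yᵢ = Kᵢxᵢ:
  methanol: x = 0.025, y = 0.087
  ethyl acetate: x = 0.151, y = 0.444
  benzene: x = 0.076, y = 0.199
  o-xylene: x = 0.747, y = 0.271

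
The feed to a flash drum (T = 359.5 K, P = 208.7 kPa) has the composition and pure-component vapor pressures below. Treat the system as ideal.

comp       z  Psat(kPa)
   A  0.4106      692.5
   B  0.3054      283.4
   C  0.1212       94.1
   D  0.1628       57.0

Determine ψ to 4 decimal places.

ψ = 0.8185

Raoult's law: Kᵢ = Pᵢˢᵃᵗ/P = Pᵢˢᵃᵗ/208.7.
  K_A = 692.5/208.7 = 3.318160, K_B = 283.4/208.7 = 1.357930, K_C = 94.1/208.7 = 0.450886, K_D = 57.0/208.7 = 0.273119
Newton iteration, ψ⁰ = 0.5:
  ψ = 0.5000: g = 0.25593, g' = -0.7832 → ψ = 0.8268
  ψ = 0.8268: g = -0.00775, g' = -0.9455 → ψ = 0.8186
  ψ = 0.8186: g = -0.00006, g' = -0.9312 → ψ = 0.8185
Converged at ψ = 0.8185.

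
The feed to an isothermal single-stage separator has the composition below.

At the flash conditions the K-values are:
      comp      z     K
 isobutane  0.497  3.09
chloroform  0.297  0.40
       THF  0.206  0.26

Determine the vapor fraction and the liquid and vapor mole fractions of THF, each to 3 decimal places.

Let ψ = V/F and solve Σ zᵢ(Kᵢ−1)/(1+ψ(Kᵢ−1)) = 0.
g(0) = ΣzᵢKᵢ − 1 = 0.708 and g(1) = 1 − Σzᵢ/Kᵢ = -0.696, so a root lies in (0, 1).
Iterate (Newton) starting at ψ = 0.38:
  ψ = 0.380: g = 0.1360, g' = -1.072 → ψ = 0.507
  ψ = 0.507: g = 0.0044, g' = -1.022 → ψ = 0.511
Converged at ψ = 0.511.
Compositions from xᵢ = zᵢ/(1+ψ(Kᵢ−1)), yᵢ = Kᵢxᵢ:
  isobutane: x = 0.240, y = 0.743
  chloroform: x = 0.428, y = 0.171
  THF: x = 0.331, y = 0.086

ψ = 0.511, x_THF = 0.331, y_THF = 0.086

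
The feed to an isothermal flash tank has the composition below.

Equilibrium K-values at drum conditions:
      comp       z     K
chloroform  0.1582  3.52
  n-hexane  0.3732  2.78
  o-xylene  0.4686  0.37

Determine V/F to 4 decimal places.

V/F = 0.6058

Rachford–Rice: g(V/F) = Σ zᵢ(Kᵢ−1)/(1+V/F(Kᵢ−1)) = 0.
Feasibility: ΣzᵢKᵢ = 1.7677, Σzᵢ/Kᵢ = 1.4457 — both > 1, two phases present.
Iterate (Newton) starting at V/F = 0.4:
  V/F = 0.4000: g = 0.19188, g' = -0.9850 → V/F = 0.5948
  V/F = 0.5948: g = 0.01006, g' = -0.9156 → V/F = 0.6058
Converged at V/F = 0.6058.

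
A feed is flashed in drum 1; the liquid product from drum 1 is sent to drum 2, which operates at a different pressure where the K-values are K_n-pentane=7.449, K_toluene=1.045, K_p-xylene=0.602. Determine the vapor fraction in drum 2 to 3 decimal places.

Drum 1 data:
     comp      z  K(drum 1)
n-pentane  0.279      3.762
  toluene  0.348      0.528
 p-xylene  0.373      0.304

Drum 1:
Let ψ₁ = V/F and solve Σ zᵢ(Kᵢ−1)/(1+ψ₁(Kᵢ−1)) = 0.
Check two-phase: ΣzᵢKᵢ = 1.347 > 1 and Σzᵢ/Kᵢ = 1.960 > 1, so g(0) = 0.347 > 0 and g(1) = -0.960 < 0.
Iterate (Newton) starting at ψ₁ = 0.5:
  ψ₁ = 0.500: g = -0.2895, g' = -0.933 → ψ₁ = 0.190
  ψ₁ = 0.190: g = 0.0260, g' = -1.250 → ψ₁ = 0.211
Converged at ψ₁ = 0.211.
Drum-1 compositions:
  n-pentane: x = 0.176, y = 0.663
  toluene: x = 0.387, y = 0.204
  p-xylene: x = 0.437, y = 0.133
Drum-2 feed = drum-1 liquid: z₂ = (0.1762, 0.3865, 0.4372).
Drum 2:
Material balance + equilibrium reduce to Σ zᵢ(Kᵢ−1)/(1+ψ₂(Kᵢ−1)) = 0.
Check two-phase: ΣzᵢKᵢ = 1.980 > 1 and Σzᵢ/Kᵢ = 1.120 > 1, so g(0) = 0.980 > 0 and g(1) = -0.120 < 0.
Newton iteration, ψ₂⁰ = 0.5:
  ψ₂ = 0.500: g = 0.0688, g' = -0.519 → ψ₂ = 0.632
  ψ₂ = 0.632: g = 0.0081, g' = -0.409 → ψ₂ = 0.652
  ψ₂ = 0.652: g = 0.0001, g' = -0.397 → ψ₂ = 0.653
Converged at ψ₂ = 0.653.
  n-pentane: x = 0.034, y = 0.252
  toluene: x = 0.375, y = 0.392
  p-xylene: x = 0.591, y = 0.356

V/F (drum 2) = 0.653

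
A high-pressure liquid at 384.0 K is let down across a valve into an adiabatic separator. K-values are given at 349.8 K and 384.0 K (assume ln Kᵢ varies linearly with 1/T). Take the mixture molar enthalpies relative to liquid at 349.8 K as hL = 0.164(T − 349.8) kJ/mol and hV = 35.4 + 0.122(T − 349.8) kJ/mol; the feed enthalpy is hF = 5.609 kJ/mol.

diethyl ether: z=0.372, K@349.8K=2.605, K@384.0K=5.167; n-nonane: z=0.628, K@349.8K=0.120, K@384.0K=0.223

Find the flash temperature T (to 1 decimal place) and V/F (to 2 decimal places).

T = 357.1 K, V/F = 0.13

Adiabatic flash: solve Rachford–Rice at each trial T, then check hF = ψ·hV(T) + (1−ψ)·hL(T).
  T = 349.8 K: K = (2.605, 0.120), RR gives ψ = 0.031, H_out = 1.113 kJ/mol
  T = 384.0 K: K = (5.167, 0.223), RR gives ψ = 0.328, H_out = 16.751 kJ/mol
  T = 366.9 K: K = (3.728, 0.166), RR gives ψ = 0.216, H_out = 10.289 kJ/mol
  T = 358.4 K: K = (3.133, 0.142), RR gives ψ = 0.139, H_out = 6.282 kJ/mol
  T = 354.1 K: K = (2.860, 0.131), RR gives ψ = 0.090, H_out = 3.883 kJ/mol
  T = 356.2 K: K = (2.991, 0.136), RR gives ψ = 0.115, H_out = 5.094 kJ/mol
  T = 357.3 K: K = (3.061, 0.139), RR gives ψ = 0.127, H_out = 5.697 kJ/mol
Linear interpolation between T = 356.2 (H_out = 5.094) and T = 357.3 (H_out = 5.697) on hF = 5.609 gives T ≈ 357.1 K, at which ψ = 0.13.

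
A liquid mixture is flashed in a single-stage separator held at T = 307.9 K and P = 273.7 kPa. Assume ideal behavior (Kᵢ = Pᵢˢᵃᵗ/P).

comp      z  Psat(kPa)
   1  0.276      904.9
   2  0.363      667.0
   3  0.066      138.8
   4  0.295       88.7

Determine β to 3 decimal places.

Raoult's law: Kᵢ = Pᵢˢᵃᵗ/P = Pᵢˢᵃᵗ/273.7.
  K_1 = 904.9/273.7 = 3.30617, K_2 = 667.0/273.7 = 2.43697, K_3 = 138.8/273.7 = 0.50712, K_4 = 88.7/273.7 = 0.32408
Material balance + equilibrium reduce to Σ zᵢ(Kᵢ−1)/(1+β(Kᵢ−1)) = 0.
Feasibility: ΣzᵢKᵢ = 1.926, Σzᵢ/Kᵢ = 1.273 — both > 1, two phases present.
Newton–Raphson from β = 0.65:
  β = 0.650: g = 0.1209, g' = -0.899 → β = 0.784
  β = 0.784: g = -0.0057, g' = -1.005 → β = 0.779
Converged at β = 0.779.

β = 0.779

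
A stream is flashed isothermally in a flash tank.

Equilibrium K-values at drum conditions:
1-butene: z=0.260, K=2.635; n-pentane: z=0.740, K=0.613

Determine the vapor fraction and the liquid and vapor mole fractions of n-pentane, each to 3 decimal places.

Let ψ = V/F and solve Σ zᵢ(Kᵢ−1)/(1+ψ(Kᵢ−1)) = 0.
g(0) = ΣzᵢKᵢ − 1 = 0.139 and g(1) = 1 − Σzᵢ/Kᵢ = -0.306, so a root lies in (0, 1).
Newton iteration, ψ⁰ = 0.5:
  ψ = 0.500: g = -0.1212, g' = -0.381 → ψ = 0.182
  ψ = 0.182: g = 0.0197, g' = -0.541 → ψ = 0.218
  ψ = 0.218: g = 0.0006, g' = -0.510 → ψ = 0.219
Converged at ψ = 0.219.
Compositions from xᵢ = zᵢ/(1+ψ(Kᵢ−1)), yᵢ = Kᵢxᵢ:
  1-butene: x = 0.191, y = 0.504
  n-pentane: x = 0.809, y = 0.496

ψ = 0.219, x_n-pentane = 0.809, y_n-pentane = 0.496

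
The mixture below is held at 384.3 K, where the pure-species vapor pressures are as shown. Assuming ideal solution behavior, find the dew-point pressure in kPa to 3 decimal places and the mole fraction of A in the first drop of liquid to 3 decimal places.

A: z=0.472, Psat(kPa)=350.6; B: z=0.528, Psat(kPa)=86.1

Pdew = 133.714 kPa, x_A = 0.180

At the dew point ψ → 1, so Σzᵢ/Kᵢ = 1 with Kᵢ = Pᵢˢᵃᵗ/P ⇒ 1/P = Σzᵢ/Pᵢˢᵃᵗ.
1/P = 0.472/350.6 + 0.528/86.1 = 0.007479 ⇒ P = 133.714 kPa
xᵢ = zᵢP/Pᵢˢᵃᵗ ⇒ x_A = 0.472·133.714/350.6 = 0.180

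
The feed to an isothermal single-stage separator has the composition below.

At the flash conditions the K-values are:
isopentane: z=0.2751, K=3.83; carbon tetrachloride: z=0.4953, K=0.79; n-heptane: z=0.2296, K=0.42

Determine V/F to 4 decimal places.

Material balance + equilibrium reduce to Σ zᵢ(Kᵢ−1)/(1+V/F(Kᵢ−1)) = 0.
Feasibility: ΣzᵢKᵢ = 1.5414, Σzᵢ/Kᵢ = 1.2455 — both > 1, two phases present.
Newton iteration, V/F⁰ = 0.5:
  V/F = 0.5000: g = 0.01860, g' = -0.5583 → V/F = 0.5333
  V/F = 0.5333: g = 0.00032, g' = -0.5395 → V/F = 0.5339
Converged at V/F = 0.5339.

V/F = 0.5339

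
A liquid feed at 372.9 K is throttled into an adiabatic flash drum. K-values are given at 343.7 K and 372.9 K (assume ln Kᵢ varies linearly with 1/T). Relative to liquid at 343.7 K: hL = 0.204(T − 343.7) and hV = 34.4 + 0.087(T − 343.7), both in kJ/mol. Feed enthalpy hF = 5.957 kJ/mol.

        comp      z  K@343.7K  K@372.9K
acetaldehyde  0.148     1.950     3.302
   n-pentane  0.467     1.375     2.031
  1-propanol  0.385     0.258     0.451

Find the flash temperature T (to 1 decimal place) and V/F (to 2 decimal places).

Adiabatic flash: solve Rachford–Rice at each trial T, then check hF = ψ·hV(T) + (1−ψ)·hL(T).
  T = 343.7 K: K = (1.950, 1.375, 0.258), RR gives ψ = 0.073, H_out = 2.504 kJ/mol
  T = 372.9 K: K = (3.302, 2.031, 0.451), RR gives ψ = 0.811, H_out = 31.087 kJ/mol
  T = 358.3 K: K = (2.565, 1.684, 0.345), RR gives ψ = 0.488, H_out = 18.948 kJ/mol
  T = 351.0 K: K = (2.243, 1.525, 0.299), RR gives ψ = 0.308, H_out = 11.825 kJ/mol
  T = 347.4 K: K = (2.095, 1.450, 0.278), RR gives ψ = 0.202, H_out = 7.620 kJ/mol
  T = 345.5 K: K = (2.020, 1.411, 0.268), RR gives ψ = 0.139, H_out = 5.115 kJ/mol
Linear interpolation between T = 345.5 (H_out = 5.115) and T = 347.4 (H_out = 7.620) on hF = 5.957 gives T ≈ 346.1 K, at which ψ = 0.16.

T = 346.1 K, V/F = 0.16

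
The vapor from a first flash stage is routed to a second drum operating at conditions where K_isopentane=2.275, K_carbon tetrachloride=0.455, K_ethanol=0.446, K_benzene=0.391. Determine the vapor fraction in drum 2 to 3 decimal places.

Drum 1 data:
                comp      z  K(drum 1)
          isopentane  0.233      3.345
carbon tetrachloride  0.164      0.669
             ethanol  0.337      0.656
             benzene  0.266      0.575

V/F (drum 2) = 0.373

Drum 1:
Let ψ₁ = V/F and solve Σ zᵢ(Kᵢ−1)/(1+ψ₁(Kᵢ−1)) = 0.
g(0) = ΣzᵢKᵢ − 1 = 0.263 and g(1) = 1 − Σzᵢ/Kᵢ = -0.291, so a root lies in (0, 1).
Iterate (Newton) starting at ψ₁ = 0.5:
  ψ₁ = 0.500: g = -0.0971, g' = -0.433 → ψ₁ = 0.276
  ψ₁ = 0.276: g = 0.0160, g' = -0.605 → ψ₁ = 0.302
  ψ₁ = 0.302: g = 0.0004, g' = -0.574 → ψ₁ = 0.303
Converged at ψ₁ = 0.303.
Drum-1 compositions:
  isopentane: x = 0.136, y = 0.456
  carbon tetrachloride: x = 0.182, y = 0.122
  ethanol: x = 0.376, y = 0.247
  benzene: x = 0.305, y = 0.176
Drum-2 feed = drum-1 vapor: z₂ = (0.4557, 0.1219, 0.2468, 0.1755).
Drum 2:
Rachford–Rice: g(ψ₂) = Σ zᵢ(Kᵢ−1)/(1+ψ₂(Kᵢ−1)) = 0.
Feasibility: ΣzᵢKᵢ = 1.271, Σzᵢ/Kᵢ = 1.471 — both > 1, two phases present.
Iterate (Newton) starting at ψ₂ = 0.57:
  ψ₂ = 0.570: g = -0.1235, g' = -0.639 → ψ₂ = 0.377
  ψ₂ = 0.377: g = -0.0027, g' = -0.626 → ψ₂ = 0.373
Converged at ψ₂ = 0.373.
  isopentane: x = 0.309, y = 0.703
  carbon tetrachloride: x = 0.153, y = 0.070
  ethanol: x = 0.311, y = 0.139
  benzene: x = 0.227, y = 0.089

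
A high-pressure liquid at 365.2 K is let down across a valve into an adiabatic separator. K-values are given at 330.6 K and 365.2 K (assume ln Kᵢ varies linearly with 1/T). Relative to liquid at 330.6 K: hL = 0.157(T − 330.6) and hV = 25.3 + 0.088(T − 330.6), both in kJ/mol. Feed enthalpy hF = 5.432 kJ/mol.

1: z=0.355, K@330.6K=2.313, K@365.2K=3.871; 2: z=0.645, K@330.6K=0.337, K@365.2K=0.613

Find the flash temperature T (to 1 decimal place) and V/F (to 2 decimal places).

T = 337.8 K, V/F = 0.17

Adiabatic flash: solve Rachford–Rice at each trial T, then check hF = ψ·hV(T) + (1−ψ)·hL(T).
  T = 330.6 K: K = (2.313, 0.337), RR gives ψ = 0.044, H_out = 1.118 kJ/mol
  T = 365.2 K: K = (3.871, 0.613), RR gives ψ = 0.693, H_out = 21.303 kJ/mol
  T = 347.9 K: K = (3.031, 0.461), RR gives ψ = 0.341, H_out = 10.946 kJ/mol
  T = 339.2 K: K = (2.655, 0.396), RR gives ψ = 0.197, H_out = 6.230 kJ/mol
  T = 334.9 K: K = (2.480, 0.365), RR gives ψ = 0.124, H_out = 3.768 kJ/mol
  T = 337.0 K: K = (2.565, 0.380), RR gives ψ = 0.160, H_out = 4.989 kJ/mol
Linear interpolation between T = 337.0 (H_out = 4.989) and T = 339.2 (H_out = 6.230) on hF = 5.432 gives T ≈ 337.8 K, at which ψ = 0.17.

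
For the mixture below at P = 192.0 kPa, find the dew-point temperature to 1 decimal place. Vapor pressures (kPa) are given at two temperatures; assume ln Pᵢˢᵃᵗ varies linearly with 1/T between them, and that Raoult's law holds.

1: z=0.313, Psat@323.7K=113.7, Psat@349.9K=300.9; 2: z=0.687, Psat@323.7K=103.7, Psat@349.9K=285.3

T = 338.6 K

Dew-point temperature: Σzᵢ·P/Pᵢˢᵃᵗ(T) = 1. Interpolate ln Pᵢˢᵃᵗ = aᵢ + bᵢ/T.
  T = 323.7 K: ΣzᵢP/Pᵢˢᵃᵗ = 1.8005
  T = 349.9 K: ΣzᵢP/Pᵢˢᵃᵗ = 0.6621
  T = 336.8 K: ΣzᵢP/Pᵢˢᵃᵗ = 1.0707
  T = 343.4 K: ΣzᵢP/Pᵢˢᵃᵗ = 0.8366
  T = 340.1 K: ΣzᵢP/Pᵢˢᵃᵗ = 0.9453
  T = 338.5 K: ΣzᵢP/Pᵢˢᵃᵗ = 1.0039
Interpolating between 338.5 K and 340.1 K gives T ≈ 338.6 K.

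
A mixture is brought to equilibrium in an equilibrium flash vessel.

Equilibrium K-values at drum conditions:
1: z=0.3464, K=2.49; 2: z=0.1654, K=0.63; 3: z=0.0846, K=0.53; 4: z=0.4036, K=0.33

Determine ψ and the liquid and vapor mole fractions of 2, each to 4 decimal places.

Let ψ = V/F and solve Σ zᵢ(Kᵢ−1)/(1+ψ(Kᵢ−1)) = 0.
g(0) = ΣzᵢKᵢ − 1 = 0.1448 and g(1) = 1 − Σzᵢ/Kᵢ = -0.7843, so a root lies in (0, 1).
Newton iteration, ψ⁰ = 0.58:
  ψ = 0.5800: g = -0.29800, g' = -0.7780 → ψ = 0.1970
  ψ = 0.1970: g = -0.02232, g' = -0.7491 → ψ = 0.1672
  ψ = 0.1672: g = 0.00031, g' = -0.7704 → ψ = 0.1676
Converged at ψ = 0.1676.
Compositions from xᵢ = zᵢ/(1+ψ(Kᵢ−1)), yᵢ = Kᵢxᵢ:
  1: x = 0.2772, y = 0.6902
  2: x = 0.1763, y = 0.1111
  3: x = 0.0918, y = 0.0487
  4: x = 0.4546, y = 0.1500

ψ = 0.1676, x_2 = 0.1763, y_2 = 0.1111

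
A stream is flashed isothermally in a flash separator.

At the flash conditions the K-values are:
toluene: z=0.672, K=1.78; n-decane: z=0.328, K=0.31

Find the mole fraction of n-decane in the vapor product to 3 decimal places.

y_n-decane = 0.164

Material balance + equilibrium reduce to Σ zᵢ(Kᵢ−1)/(1+V/F(Kᵢ−1)) = 0.
Check two-phase: ΣzᵢKᵢ = 1.298 > 1 and Σzᵢ/Kᵢ = 1.436 > 1, so g(0) = 0.298 > 0 and g(1) = -0.436 < 0.
Binary case is linear: z₁(K₁−1)(1+V/F(K₂−1)) + z₂(K₂−1)(1+V/F(K₁−1)) = 0
⇒ V/F = [z₁(K₁−1)+z₂(K₂−1)] / [−(K₁−1)(K₂−1)] = 0.2978/0.5382 = 0.553
Compositions from xᵢ = zᵢ/(1+V/F(Kᵢ−1)), yᵢ = Kᵢxᵢ:
  toluene: x = 0.469, y = 0.836
  n-decane: x = 0.531, y = 0.164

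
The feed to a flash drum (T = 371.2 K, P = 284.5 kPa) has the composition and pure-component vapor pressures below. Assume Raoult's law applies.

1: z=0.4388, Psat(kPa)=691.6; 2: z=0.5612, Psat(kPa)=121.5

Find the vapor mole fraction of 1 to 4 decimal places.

Raoult's law: Kᵢ = Pᵢˢᵃᵗ/P = Pᵢˢᵃᵗ/284.5.
  K_1 = 691.6/284.5 = 2.430931, K_2 = 121.5/284.5 = 0.427065
Newton–Raphson from V/F = 0.5:
  V/F = 0.5000: g = -0.08460, g' = -0.6671 → V/F = 0.3732
  V/F = 0.3732: g = 0.00034, g' = -0.6799 → V/F = 0.3737
Converged at V/F = 0.3737.
Compositions from xᵢ = zᵢ/(1+V/F(Kᵢ−1)), yᵢ = Kᵢxᵢ:
  1: x = 0.2859, y = 0.6950
  2: x = 0.7141, y = 0.3050

y_1 = 0.6950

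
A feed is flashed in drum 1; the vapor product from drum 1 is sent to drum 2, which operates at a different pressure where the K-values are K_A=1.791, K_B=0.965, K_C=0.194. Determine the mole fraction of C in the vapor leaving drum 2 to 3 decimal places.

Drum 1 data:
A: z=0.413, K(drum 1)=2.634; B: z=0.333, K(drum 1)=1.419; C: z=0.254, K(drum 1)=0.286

Drum 1:
Newton iteration, ψ₁⁰ = 0.5:
  ψ₁ = 0.500: g = 0.2047, g' = -0.687 → ψ₁ = 0.798
  ψ₁ = 0.798: g = -0.0240, g' = -0.940 → ψ₁ = 0.772
Converged at ψ₁ = 0.772.
Drum-1 compositions:
  A: x = 0.183, y = 0.481
  B: x = 0.252, y = 0.357
  C: x = 0.566, y = 0.162
Drum-2 feed = drum-1 vapor: z₂ = (0.4811, 0.3571, 0.1618).
Drum 2:
Newton–Raphson from ψ₂ = 0.5:
  ψ₂ = 0.500: g = 0.0416, g' = -0.450 → ψ₂ = 0.592
  ψ₂ = 0.592: g = -0.0032, g' = -0.525 → ψ₂ = 0.586
Converged at ψ₂ = 0.586.
  A: x = 0.329, y = 0.589
  B: x = 0.365, y = 0.352
  C: x = 0.307, y = 0.060

y_C (drum 2) = 0.060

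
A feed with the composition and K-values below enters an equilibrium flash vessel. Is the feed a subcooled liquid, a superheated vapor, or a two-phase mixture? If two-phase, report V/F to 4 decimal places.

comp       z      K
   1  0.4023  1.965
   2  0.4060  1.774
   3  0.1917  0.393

superheated vapor

ΣzᵢKᵢ = 1.5861; Σzᵢ/Kᵢ = 0.9214.
Since Σzᵢ/Kᵢ < 1 the mixture is above its dew point — single vapor phase.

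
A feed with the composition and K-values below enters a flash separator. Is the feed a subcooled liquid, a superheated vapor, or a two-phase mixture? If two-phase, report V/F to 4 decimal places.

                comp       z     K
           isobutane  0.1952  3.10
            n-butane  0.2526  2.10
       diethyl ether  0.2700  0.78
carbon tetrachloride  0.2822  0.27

ΣzᵢKᵢ = 1.4224; Σzᵢ/Kᵢ = 1.5746.
Both exceed 1, so a two-phase solution exists.
Let ψ = V/F and solve Σ zᵢ(Kᵢ−1)/(1+ψ(Kᵢ−1)) = 0.
Newton iteration, ψ⁰ = 0.5:
  ψ = 0.5000: g = -0.01193, g' = -0.7215 → ψ = 0.4835
  ψ = 0.4835: g = -0.00003, g' = -0.7177 → ψ = 0.4834
Converged at ψ = 0.4834.

two-phase, V/F = 0.4834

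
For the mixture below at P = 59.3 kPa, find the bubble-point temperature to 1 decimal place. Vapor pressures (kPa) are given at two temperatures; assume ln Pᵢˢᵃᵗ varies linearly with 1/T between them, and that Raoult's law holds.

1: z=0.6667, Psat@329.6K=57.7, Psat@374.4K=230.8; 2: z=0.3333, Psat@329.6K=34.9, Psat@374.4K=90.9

T = 334.8 K

Bubble-point temperature: ΣzᵢPᵢˢᵃᵗ(T) = P. Interpolate ln Pᵢˢᵃᵗ = aᵢ + bᵢ/T.
  T = 329.6 K: ΣzᵢPᵢˢᵃᵗ = 50.10 kPa
  T = 374.4 K: ΣzᵢPᵢˢᵃᵗ = 184.17 kPa
  T = 352.0 K: ΣzᵢPᵢˢᵃᵗ = 99.76 kPa
  T = 340.8 K: ΣzᵢPᵢˢᵃᵗ = 71.42 kPa
  T = 335.2 K: ΣzᵢPᵢˢᵃᵗ = 59.98 kPa
  T = 332.4 K: ΣzᵢPᵢˢᵃᵗ = 54.86 kPa
Interpolating between 332.4 K and 335.2 K gives T ≈ 334.8 K.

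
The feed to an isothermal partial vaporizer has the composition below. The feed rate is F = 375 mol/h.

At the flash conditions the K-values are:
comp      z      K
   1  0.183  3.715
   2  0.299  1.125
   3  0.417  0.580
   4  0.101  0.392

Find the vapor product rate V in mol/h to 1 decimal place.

Iterate (Newton) starting at β = 0.5:
  β = 0.500: g = -0.0640, g' = -0.442 → β = 0.355
  β = 0.355: g = 0.0046, g' = -0.516 → β = 0.364
Converged at β = 0.364.
Then V = β·F = 0.3641·375 = 136.5 mol/h and L = F − V = 238.5 mol/h.

V = 136.5 mol/h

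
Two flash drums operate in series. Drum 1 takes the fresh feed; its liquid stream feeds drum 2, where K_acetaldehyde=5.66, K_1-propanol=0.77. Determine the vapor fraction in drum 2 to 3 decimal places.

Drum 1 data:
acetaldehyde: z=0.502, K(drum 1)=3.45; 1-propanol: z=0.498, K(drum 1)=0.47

Drum 1:
Rachford–Rice: g(ψ₁) = Σ zᵢ(Kᵢ−1)/(1+ψ₁(Kᵢ−1)) = 0.
g(0) = ΣzᵢKᵢ − 1 = 0.966 and g(1) = 1 − Σzᵢ/Kᵢ = -0.205, so a root lies in (0, 1).
Binary case is linear: z₁(K₁−1)(1+ψ₁(K₂−1)) + z₂(K₂−1)(1+ψ₁(K₁−1)) = 0
⇒ ψ₁ = [z₁(K₁−1)+z₂(K₂−1)] / [−(K₁−1)(K₂−1)] = 0.9660/1.2985 = 0.744
Drum-1 compositions:
  acetaldehyde: x = 0.178, y = 0.614
  1-propanol: x = 0.822, y = 0.386
Drum-2 feed = drum-1 liquid: z₂ = (0.1779, 0.8221).
Drum 2:
Material balance + equilibrium reduce to Σ zᵢ(Kᵢ−1)/(1+ψ₂(Kᵢ−1)) = 0.
Feasibility: ΣzᵢKᵢ = 1.640, Σzᵢ/Kᵢ = 1.099 — both > 1, two phases present.
Iterate (Newton) starting at ψ₂ = 0.5:
  ψ₂ = 0.500: g = 0.0352, g' = -0.404 → ψ₂ = 0.587
  ψ₂ = 0.587: g = 0.0032, g' = -0.335 → ψ₂ = 0.597
Converged at ψ₂ = 0.597.
  acetaldehyde: x = 0.047, y = 0.266
  1-propanol: x = 0.953, y = 0.734

V/F (drum 2) = 0.597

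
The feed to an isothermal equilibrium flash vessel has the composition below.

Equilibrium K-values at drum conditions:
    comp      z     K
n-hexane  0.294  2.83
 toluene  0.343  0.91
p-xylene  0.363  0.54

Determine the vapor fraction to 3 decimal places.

Newton–Raphson from ψ = 0.51:
  ψ = 0.510: g = 0.0278, g' = -0.398 → ψ = 0.580
  ψ = 0.580: g = 0.0007, g' = -0.378 → ψ = 0.582
Converged at ψ = 0.582.

ψ = 0.582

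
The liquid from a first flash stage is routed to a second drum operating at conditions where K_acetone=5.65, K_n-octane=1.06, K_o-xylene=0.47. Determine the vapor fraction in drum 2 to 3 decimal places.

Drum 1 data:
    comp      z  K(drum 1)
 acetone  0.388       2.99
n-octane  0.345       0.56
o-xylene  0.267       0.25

Drum 1:
Let ψ₁ = V/F and solve Σ zᵢ(Kᵢ−1)/(1+ψ₁(Kᵢ−1)) = 0.
Check two-phase: ΣzᵢKᵢ = 1.420 > 1 and Σzᵢ/Kᵢ = 1.814 > 1, so g(0) = 0.420 > 0 and g(1) = -0.814 < 0.
Newton iteration, ψ₁⁰ = 0.5:
  ψ₁ = 0.500: g = -0.1280, g' = -0.880 → ψ₁ = 0.355
Converged at ψ₁ = 0.355.
Drum-1 compositions:
  acetone: x = 0.227, y = 0.680
  n-octane: x = 0.409, y = 0.229
  o-xylene: x = 0.364, y = 0.091
Drum-2 feed = drum-1 liquid: z₂ = (0.2275, 0.4088, 0.3637).
Drum 2:
Material balance + equilibrium reduce to Σ zᵢ(Kᵢ−1)/(1+ψ₂(Kᵢ−1)) = 0.
Check two-phase: ΣzᵢKᵢ = 1.889 > 1 and Σzᵢ/Kᵢ = 1.200 > 1, so g(0) = 0.889 > 0 and g(1) = -0.200 < 0.
Newton–Raphson from ψ₂ = 0.63:
  ψ₂ = 0.630: g = 0.0034, g' = -0.550 → ψ₂ = 0.636
Converged at ψ₂ = 0.636.
  acetone: x = 0.057, y = 0.325
  n-octane: x = 0.394, y = 0.417
  o-xylene: x = 0.549, y = 0.258

V/F (drum 2) = 0.636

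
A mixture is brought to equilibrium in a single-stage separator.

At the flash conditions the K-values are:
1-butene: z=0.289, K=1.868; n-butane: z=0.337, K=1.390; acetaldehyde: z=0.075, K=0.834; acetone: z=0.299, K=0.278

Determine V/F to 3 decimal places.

Material balance + equilibrium reduce to Σ zᵢ(Kᵢ−1)/(1+V/F(Kᵢ−1)) = 0.
g(0) = ΣzᵢKᵢ − 1 = 0.154 and g(1) = 1 − Σzᵢ/Kᵢ = -0.563, so a root lies in (0, 1).
Newton iteration, V/F⁰ = 0.5:
  V/F = 0.500: g = -0.0665, g' = -0.526 → V/F = 0.374
  V/F = 0.374: g = -0.0047, g' = -0.458 → V/F = 0.363
Converged at V/F = 0.363.

V/F = 0.363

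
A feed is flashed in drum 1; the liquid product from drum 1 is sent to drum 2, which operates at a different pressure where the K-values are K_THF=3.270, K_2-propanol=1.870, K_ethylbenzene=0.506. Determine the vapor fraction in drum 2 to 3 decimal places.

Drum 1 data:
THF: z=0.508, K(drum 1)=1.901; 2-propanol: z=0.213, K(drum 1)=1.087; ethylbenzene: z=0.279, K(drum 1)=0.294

Drum 1:
Let ψ₁ = V/F and solve Σ zᵢ(Kᵢ−1)/(1+ψ₁(Kᵢ−1)) = 0.
Feasibility: ΣzᵢKᵢ = 1.279, Σzᵢ/Kᵢ = 1.412 — both > 1, two phases present.
Newton–Raphson from ψ₁ = 0.53:
  ψ₁ = 0.530: g = 0.0127, g' = -0.545 → ψ₁ = 0.553
Converged at ψ₁ = 0.553.
Drum-1 compositions:
  THF: x = 0.339, y = 0.645
  2-propanol: x = 0.203, y = 0.221
  ethylbenzene: x = 0.458, y = 0.135
Drum-2 feed = drum-1 liquid: z₂ = (0.3390, 0.2032, 0.4577).
Drum 2:
Let ψ₂ = V/F and solve Σ zᵢ(Kᵢ−1)/(1+ψ₂(Kᵢ−1)) = 0.
g(0) = ΣzᵢKᵢ − 1 = 0.720 and g(1) = 1 − Σzᵢ/Kᵢ = -0.117, so a root lies in (0, 1).
Newton iteration, ψ₂⁰ = 0.66:
  ψ₂ = 0.660: g = 0.0849, g' = -0.588 → ψ₂ = 0.804
  ψ₂ = 0.804: g = 0.0011, g' = -0.580 → ψ₂ = 0.806
Converged at ψ₂ = 0.806.
  THF: x = 0.120, y = 0.392
  2-propanol: x = 0.119, y = 0.223
  ethylbenzene: x = 0.761, y = 0.385

V/F (drum 2) = 0.806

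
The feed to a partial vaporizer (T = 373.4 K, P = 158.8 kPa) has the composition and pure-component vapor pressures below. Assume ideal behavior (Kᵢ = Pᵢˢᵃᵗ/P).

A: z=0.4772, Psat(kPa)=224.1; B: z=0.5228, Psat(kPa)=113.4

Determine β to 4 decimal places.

β = 0.3978

Raoult's law: Kᵢ = Pᵢˢᵃᵗ/P = Pᵢˢᵃᵗ/158.8.
  K_A = 224.1/158.8 = 1.411209, K_B = 113.4/158.8 = 0.714106
Let β = V/F and solve Σ zᵢ(Kᵢ−1)/(1+β(Kᵢ−1)) = 0.
Check two-phase: ΣzᵢKᵢ = 1.0468 > 1 and Σzᵢ/Kᵢ = 1.0703 > 1, so g(0) = 0.0468 > 0 and g(1) = -0.0703 < 0.
Newton–Raphson from β = 0.5:
  β = 0.5000: g = -0.01163, g' = -0.1137 → β = 0.3977
  β = 0.3977: g = 0.00001, g' = -0.1140 → β = 0.3978
Converged at β = 0.3978.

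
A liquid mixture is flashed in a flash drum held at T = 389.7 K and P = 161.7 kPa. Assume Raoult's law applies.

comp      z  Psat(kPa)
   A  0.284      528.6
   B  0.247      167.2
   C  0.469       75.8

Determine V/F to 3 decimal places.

Raoult's law: Kᵢ = Pᵢˢᵃᵗ/P = Pᵢˢᵃᵗ/161.7.
  K_A = 528.6/161.7 = 3.26902, K_B = 167.2/161.7 = 1.03401, K_C = 75.8/161.7 = 0.46877
Material balance + equilibrium reduce to Σ zᵢ(Kᵢ−1)/(1+V/F(Kᵢ−1)) = 0.
Check two-phase: ΣzᵢKᵢ = 1.404 > 1 and Σzᵢ/Kᵢ = 1.326 > 1, so g(0) = 0.404 > 0 and g(1) = -0.326 < 0.
Newton iteration, V/F⁰ = 0.31:
  V/F = 0.310: g = 0.0884, g' = -0.694 → V/F = 0.437
  V/F = 0.437: g = 0.0072, g' = -0.593 → V/F = 0.449
Converged at V/F = 0.449.

V/F = 0.449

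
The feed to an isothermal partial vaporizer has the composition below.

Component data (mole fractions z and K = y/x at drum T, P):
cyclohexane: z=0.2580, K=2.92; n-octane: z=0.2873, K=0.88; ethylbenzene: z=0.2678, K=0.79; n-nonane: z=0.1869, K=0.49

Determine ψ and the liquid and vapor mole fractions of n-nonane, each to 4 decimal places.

Rachford–Rice: g(ψ) = Σ zᵢ(Kᵢ−1)/(1+ψ(Kᵢ−1)) = 0.
Feasibility: ΣzᵢKᵢ = 1.3093, Σzᵢ/Kᵢ = 1.1352 — both > 1, two phases present.
Newton–Raphson from ψ = 0.5:
  ψ = 0.5000: g = 0.02528, g' = -0.3546 → ψ = 0.5713
  ψ = 0.5713: g = 0.00081, g' = -0.3331 → ψ = 0.5737
Converged at ψ = 0.5737.
Compositions from xᵢ = zᵢ/(1+ψ(Kᵢ−1)), yᵢ = Kᵢxᵢ:
  cyclohexane: x = 0.1228, y = 0.3585
  n-octane: x = 0.3085, y = 0.2715
  ethylbenzene: x = 0.3045, y = 0.2405
  n-nonane: x = 0.2642, y = 0.1295

ψ = 0.5737, x_n-nonane = 0.2642, y_n-nonane = 0.1295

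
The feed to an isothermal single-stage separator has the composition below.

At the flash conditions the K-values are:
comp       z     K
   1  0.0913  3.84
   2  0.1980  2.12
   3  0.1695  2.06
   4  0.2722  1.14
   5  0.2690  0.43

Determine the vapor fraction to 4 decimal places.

ψ = 0.8894

Let ψ = V/F and solve Σ zᵢ(Kᵢ−1)/(1+ψ(Kᵢ−1)) = 0.
g(0) = ΣzᵢKᵢ − 1 = 0.5455 and g(1) = 1 − Σzᵢ/Kᵢ = -0.0638, so a root lies in (0, 1).
Newton iteration, ψ⁰ = 0.46:
  ψ = 0.4600: g = 0.20754, g' = -0.4979 → ψ = 0.8768
  ψ = 0.8768: g = 0.00672, g' = -0.5283 → ψ = 0.8895
  ψ = 0.8895: g = -0.00005, g' = -0.5358 → ψ = 0.8894
Converged at ψ = 0.8894.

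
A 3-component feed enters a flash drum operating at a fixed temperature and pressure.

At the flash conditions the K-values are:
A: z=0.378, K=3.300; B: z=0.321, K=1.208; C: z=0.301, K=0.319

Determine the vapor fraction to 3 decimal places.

ψ = 0.700

Rachford–Rice: g(ψ) = Σ zᵢ(Kᵢ−1)/(1+ψ(Kᵢ−1)) = 0.
g(0) = ΣzᵢKᵢ − 1 = 0.731 and g(1) = 1 − Σzᵢ/Kᵢ = -0.324, so a root lies in (0, 1).
Newton iteration, ψ⁰ = 0.5:
  ψ = 0.500: g = 0.1540, g' = -0.765 → ψ = 0.701
  ψ = 0.701: g = -0.0014, g' = -0.815 → ψ = 0.700
Converged at ψ = 0.700.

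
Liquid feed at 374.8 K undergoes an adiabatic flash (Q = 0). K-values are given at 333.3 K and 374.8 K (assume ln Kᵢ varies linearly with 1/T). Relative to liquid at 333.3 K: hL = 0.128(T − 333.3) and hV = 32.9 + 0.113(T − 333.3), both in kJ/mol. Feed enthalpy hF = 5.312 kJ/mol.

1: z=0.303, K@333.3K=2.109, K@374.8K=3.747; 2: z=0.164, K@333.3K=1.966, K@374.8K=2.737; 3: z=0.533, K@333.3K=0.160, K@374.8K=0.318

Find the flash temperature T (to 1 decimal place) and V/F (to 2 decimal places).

Adiabatic flash: solve Rachford–Rice at each trial T, then check hF = ψ·hV(T) + (1−ψ)·hL(T).
  T = 333.3 K: K = (2.109, 1.966, 0.160), RR gives ψ = 0.052, H_out = 1.725 kJ/mol
  T = 374.8 K: K = (3.747, 2.737, 0.318), RR gives ψ = 0.457, H_out = 20.056 kJ/mol
  T = 354.1 K: K = (2.861, 2.343, 0.230), RR gives ψ = 0.287, H_out = 12.015 kJ/mol
  T = 343.7 K: K = (2.468, 2.152, 0.193), RR gives ψ = 0.185, H_out = 7.386 kJ/mol
  T = 338.5 K: K = (2.284, 2.058, 0.176), RR gives ψ = 0.124, H_out = 4.732 kJ/mol
  T = 341.1 K: K = (2.375, 2.105, 0.184), RR gives ψ = 0.155, H_out = 6.095 kJ/mol
  T = 339.8 K: K = (2.329, 2.082, 0.180), RR gives ψ = 0.140, H_out = 5.424 kJ/mol
Linear interpolation between T = 338.5 (H_out = 4.732) and T = 339.8 (H_out = 5.424) on hF = 5.312 gives T ≈ 339.6 K, at which ψ = 0.14.

T = 339.6 K, V/F = 0.14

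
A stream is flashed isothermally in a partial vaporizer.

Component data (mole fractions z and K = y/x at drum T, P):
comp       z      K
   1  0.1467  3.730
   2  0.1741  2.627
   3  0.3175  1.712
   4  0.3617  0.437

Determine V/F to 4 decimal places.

Rachford–Rice: g(V/F) = Σ zᵢ(Kᵢ−1)/(1+V/F(Kᵢ−1)) = 0.
g(0) = ΣzᵢKᵢ − 1 = 0.7062 and g(1) = 1 − Σzᵢ/Kᵢ = -0.1187, so a root lies in (0, 1).
Newton–Raphson from V/F = 0.5:
  V/F = 0.5000: g = 0.20883, g' = -0.6452 → V/F = 0.8237
  V/F = 0.8237: g = 0.00711, g' = -0.6504 → V/F = 0.8346
  V/F = 0.8346: g = -0.00003, g' = -0.6559 → V/F = 0.8345
Converged at V/F = 0.8345.

V/F = 0.8345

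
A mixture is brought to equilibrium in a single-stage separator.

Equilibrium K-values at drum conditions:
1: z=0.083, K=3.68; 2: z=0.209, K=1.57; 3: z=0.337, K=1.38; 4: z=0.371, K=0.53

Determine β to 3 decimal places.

β = 0.712

Newton iteration, β⁰ = 0.5:
  β = 0.500: g = 0.0674, g' = -0.324 → β = 0.708
  β = 0.708: g = 0.0013, g' = -0.320 → β = 0.712
Converged at β = 0.712.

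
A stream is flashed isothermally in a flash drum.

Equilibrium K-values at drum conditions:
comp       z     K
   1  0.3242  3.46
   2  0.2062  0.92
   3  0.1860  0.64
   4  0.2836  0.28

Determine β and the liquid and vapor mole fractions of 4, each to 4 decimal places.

Material balance + equilibrium reduce to Σ zᵢ(Kᵢ−1)/(1+β(Kᵢ−1)) = 0.
g(0) = ΣzᵢKᵢ − 1 = 0.5099 and g(1) = 1 − Σzᵢ/Kᵢ = -0.6213, so a root lies in (0, 1).
Newton–Raphson from β = 0.7:
  β = 0.7000: g = -0.22568, g' = -0.9070 → β = 0.4512
  β = 0.4512: g = -0.02150, g' = -0.7990 → β = 0.4243
  β = 0.4243: g = 0.00013, g' = -0.8095 → β = 0.4244
Converged at β = 0.4244.
Compositions from xᵢ = zᵢ/(1+β(Kᵢ−1)), yᵢ = Kᵢxᵢ:
  1: x = 0.1586, y = 0.5488
  2: x = 0.2134, y = 0.1964
  3: x = 0.2195, y = 0.1405
  4: x = 0.4084, y = 0.1144

β = 0.4244, x_4 = 0.4084, y_4 = 0.1144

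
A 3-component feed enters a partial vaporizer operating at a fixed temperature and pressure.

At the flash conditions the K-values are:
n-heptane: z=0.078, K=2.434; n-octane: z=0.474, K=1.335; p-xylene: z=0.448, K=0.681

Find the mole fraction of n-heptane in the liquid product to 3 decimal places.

x_n-heptane = 0.039

Rachford–Rice: g(β) = Σ zᵢ(Kᵢ−1)/(1+β(Kᵢ−1)) = 0.
Check two-phase: ΣzᵢKᵢ = 1.128 > 1 and Σzᵢ/Kᵢ = 1.045 > 1, so g(0) = 0.128 > 0 and g(1) = -0.045 < 0.
Iterate (Newton) starting at β = 0.5:
  β = 0.500: g = 0.0311, g' = -0.158 → β = 0.697
  β = 0.697: g = 0.0009, g' = -0.150 → β = 0.703
Converged at β = 0.703.
Compositions from xᵢ = zᵢ/(1+β(Kᵢ−1)), yᵢ = Kᵢxᵢ:
  n-heptane: x = 0.039, y = 0.095
  n-octane: x = 0.384, y = 0.512
  p-xylene: x = 0.578, y = 0.393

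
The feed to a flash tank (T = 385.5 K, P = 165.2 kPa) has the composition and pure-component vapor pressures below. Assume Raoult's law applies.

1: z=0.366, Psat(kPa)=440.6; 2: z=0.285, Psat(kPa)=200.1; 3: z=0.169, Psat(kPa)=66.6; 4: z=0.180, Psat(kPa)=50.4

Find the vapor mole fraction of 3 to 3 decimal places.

y_3 = 0.104

Raoult's law: Kᵢ = Pᵢˢᵃᵗ/P = Pᵢˢᵃᵗ/165.2.
  K_1 = 440.6/165.2 = 2.66707, K_2 = 200.1/165.2 = 1.21126, K_3 = 66.6/165.2 = 0.40315, K_4 = 50.4/165.2 = 0.30508
Material balance + equilibrium reduce to Σ zᵢ(Kᵢ−1)/(1+V/F(Kᵢ−1)) = 0.
Check two-phase: ΣzᵢKᵢ = 1.444 > 1 and Σzᵢ/Kᵢ = 1.382 > 1, so g(0) = 0.444 > 0 and g(1) = -0.382 < 0.
Iterate (Newton) starting at V/F = 0.38:
  V/F = 0.380: g = 0.1288, g' = -0.653 → V/F = 0.577
  V/F = 0.577: g = 0.0019, g' = -0.657 → V/F = 0.580
Converged at V/F = 0.580.
Compositions from xᵢ = zᵢ/(1+V/F(Kᵢ−1)), yᵢ = Kᵢxᵢ:
  1: x = 0.186, y = 0.496
  2: x = 0.254, y = 0.308
  3: x = 0.258, y = 0.104
  4: x = 0.302, y = 0.092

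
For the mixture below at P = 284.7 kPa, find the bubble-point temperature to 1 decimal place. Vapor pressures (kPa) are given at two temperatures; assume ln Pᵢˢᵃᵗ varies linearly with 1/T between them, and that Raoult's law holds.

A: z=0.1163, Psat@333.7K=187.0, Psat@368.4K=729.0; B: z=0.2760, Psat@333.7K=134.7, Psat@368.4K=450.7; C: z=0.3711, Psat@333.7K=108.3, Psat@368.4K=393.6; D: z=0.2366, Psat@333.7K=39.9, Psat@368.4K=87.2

T = 360.1 K

Bubble-point temperature: ΣzᵢPᵢˢᵃᵗ(T) = P. Interpolate ln Pᵢˢᵃᵗ = aᵢ + bᵢ/T.
  T = 333.7 K: ΣzᵢPᵢˢᵃᵗ = 108.56 kPa
  T = 368.4 K: ΣzᵢPᵢˢᵃᵗ = 375.87 kPa
  T = 351.0 K: ΣzᵢPᵢˢᵃᵗ = 207.43 kPa
  T = 359.7 K: ΣzᵢPᵢˢᵃᵗ = 281.10 kPa
  T = 364.0 K: ΣzᵢPᵢˢᵃᵗ = 325.04 kPa
  T = 361.9 K: ΣzᵢPᵢˢᵃᵗ = 302.91 kPa
Interpolating between 359.7 K and 361.9 K gives T ≈ 360.1 K.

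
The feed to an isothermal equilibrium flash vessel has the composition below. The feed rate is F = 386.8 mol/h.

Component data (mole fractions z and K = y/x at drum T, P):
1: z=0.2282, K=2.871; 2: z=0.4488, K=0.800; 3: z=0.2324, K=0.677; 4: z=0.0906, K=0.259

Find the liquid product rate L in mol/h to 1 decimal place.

L = 263.5 mol/h

Iterate (Newton) starting at ψ = 0.45:
  ψ = 0.4500: g = -0.05539, g' = -0.4023 → ψ = 0.3123
  ψ = 0.3123: g = 0.00291, g' = -0.4529 → ψ = 0.3187
  ψ = 0.3187: g = 0.00001, g' = -0.4493 → ψ = 0.3188
Converged at ψ = 0.3188.
Then V = ψ·F = 0.3188·386.8 = 123.3 mol/h and L = F − V = 263.5 mol/h.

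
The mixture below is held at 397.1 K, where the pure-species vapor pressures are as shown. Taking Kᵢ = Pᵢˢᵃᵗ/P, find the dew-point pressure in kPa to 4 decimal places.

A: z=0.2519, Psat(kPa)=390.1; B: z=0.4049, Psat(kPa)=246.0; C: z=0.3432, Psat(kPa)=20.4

At the dew point ψ → 1, so Σzᵢ/Kᵢ = 1 with Kᵢ = Pᵢˢᵃᵗ/P ⇒ 1/P = Σzᵢ/Pᵢˢᵃᵗ.
1/P = 0.2519/390.1 + 0.4049/246.0 + 0.3432/20.4 = 0.0191152 ⇒ P = 52.3144 kPa

Pdew = 52.3144 kPa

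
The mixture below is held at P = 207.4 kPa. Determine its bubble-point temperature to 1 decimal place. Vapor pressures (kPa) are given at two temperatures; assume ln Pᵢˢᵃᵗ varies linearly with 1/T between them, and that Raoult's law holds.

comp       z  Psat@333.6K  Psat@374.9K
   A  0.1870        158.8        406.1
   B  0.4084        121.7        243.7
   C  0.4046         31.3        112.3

T = 371.7 K

Bubble-point temperature: ΣzᵢPᵢˢᵃᵗ(T) = P. Interpolate ln Pᵢˢᵃᵗ = aᵢ + bᵢ/T.
  T = 333.6 K: ΣzᵢPᵢˢᵃᵗ = 92.06 kPa
  T = 374.9 K: ΣzᵢPᵢˢᵃᵗ = 220.90 kPa
  T = 354.2 K: ΣzᵢPᵢˢᵃᵗ = 145.32 kPa
  T = 364.5 K: ΣzᵢPᵢˢᵃᵗ = 179.82 kPa
  T = 369.7 K: ΣzᵢPᵢˢᵃᵗ = 199.53 kPa
  T = 372.3 K: ΣzᵢPᵢˢᵃᵗ = 210.00 kPa
Interpolating between 369.7 K and 372.3 K gives T ≈ 371.7 K.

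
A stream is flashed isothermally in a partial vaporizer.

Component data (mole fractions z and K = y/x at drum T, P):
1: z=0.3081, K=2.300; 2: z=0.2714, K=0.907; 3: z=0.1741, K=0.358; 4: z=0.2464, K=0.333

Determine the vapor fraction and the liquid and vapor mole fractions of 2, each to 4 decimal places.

ψ = 0.1556, x_2 = 0.2754, y_2 = 0.2498

Let ψ = V/F and solve Σ zᵢ(Kᵢ−1)/(1+ψ(Kᵢ−1)) = 0.
Check two-phase: ΣzᵢKᵢ = 1.0992 > 1 and Σzᵢ/Kᵢ = 1.6594 > 1, so g(0) = 0.0992 > 0 and g(1) = -0.6594 < 0.
Newton–Raphson from ψ = 0.51:
  ψ = 0.5100: g = -0.20091, g' = -0.6013 → ψ = 0.1759
  ψ = 0.1759: g = -0.01184, g' = -0.5792 → ψ = 0.1554
  ψ = 0.1554: g = 0.00008, g' = -0.5878 → ψ = 0.1556
Converged at ψ = 0.1556.
Compositions from xᵢ = zᵢ/(1+ψ(Kᵢ−1)), yᵢ = Kᵢxᵢ:
  1: x = 0.2563, y = 0.5894
  2: x = 0.2754, y = 0.2498
  3: x = 0.1934, y = 0.0692
  4: x = 0.2749, y = 0.0915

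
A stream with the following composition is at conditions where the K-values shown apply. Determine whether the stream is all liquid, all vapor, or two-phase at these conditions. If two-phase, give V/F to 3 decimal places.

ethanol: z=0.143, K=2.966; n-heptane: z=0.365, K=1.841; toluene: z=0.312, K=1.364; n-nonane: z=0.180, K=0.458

all vapor

ΣzᵢKᵢ = 1.604; Σzᵢ/Kᵢ = 0.868.
Since Σzᵢ/Kᵢ < 1 the mixture is above its dew point — single vapor phase.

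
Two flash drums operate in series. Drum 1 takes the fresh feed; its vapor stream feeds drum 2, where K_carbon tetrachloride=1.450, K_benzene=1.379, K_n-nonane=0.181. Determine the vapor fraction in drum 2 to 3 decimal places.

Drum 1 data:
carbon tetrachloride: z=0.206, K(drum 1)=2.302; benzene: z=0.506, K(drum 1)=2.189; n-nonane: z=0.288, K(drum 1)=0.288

V/F (drum 2) = 0.543

Drum 1:
Let ψ₁ = V/F and solve Σ zᵢ(Kᵢ−1)/(1+ψ₁(Kᵢ−1)) = 0.
Check two-phase: ΣzᵢKᵢ = 1.665 > 1 and Σzᵢ/Kᵢ = 1.321 > 1, so g(0) = 0.665 > 0 and g(1) = -0.321 < 0.
Iterate (Newton) starting at ψ₁ = 0.33:
  ψ₁ = 0.330: g = 0.3517, g' = -0.789 → ψ₁ = 0.776
  ψ₁ = 0.776: g = -0.0115, g' = -1.008 → ψ₁ = 0.764
Converged at ψ₁ = 0.764.
Drum-1 compositions:
  carbon tetrachloride: x = 0.103, y = 0.238
  benzene: x = 0.265, y = 0.580
  n-nonane: x = 0.632, y = 0.182
Drum-2 feed = drum-1 vapor: z₂ = (0.2377, 0.5804, 0.1819).
Drum 2:
Material balance + equilibrium reduce to Σ zᵢ(Kᵢ−1)/(1+ψ₂(Kᵢ−1)) = 0.
Feasibility: ΣzᵢKᵢ = 1.178, Σzᵢ/Kᵢ = 1.590 — both > 1, two phases present.
Iterate (Newton) starting at ψ₂ = 0.37:
  ψ₂ = 0.370: g = 0.0709, g' = -0.351 → ψ₂ = 0.572
  ψ₂ = 0.572: g = -0.0145, g' = -0.519 → ψ₂ = 0.544
  ψ₂ = 0.544: g = -0.0005, g' = -0.485 → ψ₂ = 0.543
Converged at ψ₂ = 0.543.
  carbon tetrachloride: x = 0.191, y = 0.277
  benzene: x = 0.481, y = 0.664
  n-nonane: x = 0.328, y = 0.059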